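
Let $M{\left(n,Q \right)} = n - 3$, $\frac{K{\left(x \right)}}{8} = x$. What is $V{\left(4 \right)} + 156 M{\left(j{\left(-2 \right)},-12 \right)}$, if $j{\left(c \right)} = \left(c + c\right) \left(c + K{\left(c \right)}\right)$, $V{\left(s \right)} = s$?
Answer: $10768$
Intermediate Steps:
$K{\left(x \right)} = 8 x$
$j{\left(c \right)} = 18 c^{2}$ ($j{\left(c \right)} = \left(c + c\right) \left(c + 8 c\right) = 2 c 9 c = 18 c^{2}$)
$M{\left(n,Q \right)} = -3 + n$
$V{\left(4 \right)} + 156 M{\left(j{\left(-2 \right)},-12 \right)} = 4 + 156 \left(-3 + 18 \left(-2\right)^{2}\right) = 4 + 156 \left(-3 + 18 \cdot 4\right) = 4 + 156 \left(-3 + 72\right) = 4 + 156 \cdot 69 = 4 + 10764 = 10768$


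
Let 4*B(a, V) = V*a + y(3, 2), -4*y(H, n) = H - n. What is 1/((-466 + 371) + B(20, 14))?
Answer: -16/401 ≈ -0.039900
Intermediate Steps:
y(H, n) = -H/4 + n/4 (y(H, n) = -(H - n)/4 = -H/4 + n/4)
B(a, V) = -1/16 + V*a/4 (B(a, V) = (V*a + (-¼*3 + (¼)*2))/4 = (V*a + (-¾ + ½))/4 = (V*a - ¼)/4 = (-¼ + V*a)/4 = -1/16 + V*a/4)
1/((-466 + 371) + B(20, 14)) = 1/((-466 + 371) + (-1/16 + (¼)*14*20)) = 1/(-95 + (-1/16 + 70)) = 1/(-95 + 1119/16) = 1/(-401/16) = -16/401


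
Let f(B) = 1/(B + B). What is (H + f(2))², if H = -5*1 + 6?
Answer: 25/16 ≈ 1.5625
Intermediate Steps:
H = 1 (H = -5 + 6 = 1)
f(B) = 1/(2*B)
(H + f(2))² = (1 + (½)/2)² = (1 + (½)*(½))² = (1 + ¼)² = (5/4)² = 25/16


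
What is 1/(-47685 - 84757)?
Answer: -1/132442 ≈ -7.5505e-6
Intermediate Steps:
1/(-47685 - 84757) = 1/(-132442) = -1/132442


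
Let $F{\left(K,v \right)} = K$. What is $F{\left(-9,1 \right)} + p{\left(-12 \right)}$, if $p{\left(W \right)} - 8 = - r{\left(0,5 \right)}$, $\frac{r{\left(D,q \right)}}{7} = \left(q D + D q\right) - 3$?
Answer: $20$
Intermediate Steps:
$r{\left(D,q \right)} = -21 + 14 D q$ ($r{\left(D,q \right)} = 7 \left(\left(q D + D q\right) - 3\right) = 7 \left(\left(D q + D q\right) - 3\right) = 7 \left(2 D q - 3\right) = 7 \left(-3 + 2 D q\right) = -21 + 14 D q$)
$p{\left(W \right)} = 29$ ($p{\left(W \right)} = 8 - \left(-21 + 14 \cdot 0 \cdot 5\right) = 8 - \left(-21 + 0\right) = 8 - -21 = 8 + 21 = 29$)
$F{\left(-9,1 \right)} + p{\left(-12 \right)} = -9 + 29 = 20$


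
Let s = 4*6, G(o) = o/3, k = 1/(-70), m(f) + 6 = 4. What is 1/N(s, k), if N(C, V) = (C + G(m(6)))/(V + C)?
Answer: 5037/4900 ≈ 1.0280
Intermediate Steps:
m(f) = -2 (m(f) = -6 + 4 = -2)
k = -1/70 ≈ -0.014286
G(o) = o/3 (G(o) = o*(⅓) = o/3)
s = 24
N(C, V) = (-⅔ + C)/(C + V) (N(C, V) = (C + (⅓)*(-2))/(V + C) = (C - ⅔)/(C + V) = (-⅔ + C)/(C + V))
1/N(s, k) = 1/((-⅔ + 24)/(24 - 1/70)) = 1/((70/3)/(1679/70)) = 1/((70/1679)*(70/3)) = 1/(4900/5037) = 5037/4900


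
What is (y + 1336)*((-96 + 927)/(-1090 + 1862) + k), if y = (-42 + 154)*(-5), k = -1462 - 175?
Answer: -245009002/193 ≈ -1.2695e+6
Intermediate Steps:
k = -1637
y = -560 (y = 112*(-5) = -560)
(y + 1336)*((-96 + 927)/(-1090 + 1862) + k) = (-560 + 1336)*((-96 + 927)/(-1090 + 1862) - 1637) = 776*(831/772 - 1637) = 776*(-1262933/772) = -245009002/193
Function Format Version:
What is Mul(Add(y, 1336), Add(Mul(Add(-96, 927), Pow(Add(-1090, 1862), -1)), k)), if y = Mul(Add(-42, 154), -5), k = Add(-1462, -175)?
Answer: Rational(-245009002, 193) ≈ -1.2695e+6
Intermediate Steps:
k = -1637
y = -560 (y = Mul(112, -5) = -560)
Mul(Add(y, 1336), Add(Mul(Add(-96, 927), Pow(Add(-1090, 1862), -1)), k)) = Mul(Add(-560, 1336), Add(Mul(Add(-96, 927), Pow(Add(-1090, 1862), -1)), -1637)) = Mul(776, Add(Mul(831, Pow(772, -1)), -1637)) = Mul(776, Add(Mul(831, Rational(1, 772)), -1637)) = Mul(776, Add(Rational(831, 772), -1637)) = Mul(776, Rational(-1262933, 772)) = Rational(-245009002, 193)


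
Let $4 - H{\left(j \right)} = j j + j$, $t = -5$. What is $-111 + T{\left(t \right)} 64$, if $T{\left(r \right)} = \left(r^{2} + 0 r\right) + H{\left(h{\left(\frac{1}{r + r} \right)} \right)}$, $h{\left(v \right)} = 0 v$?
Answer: $1745$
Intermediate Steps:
$h{\left(v \right)} = 0$
$H{\left(j \right)} = 4 - j - j^{2}$ ($H{\left(j \right)} = 4 - \left(j j + j\right) = 4 - \left(j^{2} + j\right) = 4 - \left(j + j^{2}\right) = 4 - j - j^{2}$)
$T{\left(r \right)} = 4 + r^{2}$ ($T{\left(r \right)} = \left(r^{2} + 0 r\right) - -4 = \left(r^{2} + 0\right) + \left(4 + 0 - 0\right) = r^{2} + \left(4 + 0 + 0\right) = r^{2} + 4 = 4 + r^{2}$)
$-111 + T{\left(t \right)} 64 = -111 + \left(4 + \left(-5\right)^{2}\right) 64 = -111 + \left(4 + 25\right) 64 = -111 + 29 \cdot 64 = -111 + 1856 = 1745$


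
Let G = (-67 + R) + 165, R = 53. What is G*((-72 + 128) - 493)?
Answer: -65987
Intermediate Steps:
G = 151 (G = (-67 + 53) + 165 = -14 + 165 = 151)
G*((-72 + 128) - 493) = 151*((-72 + 128) - 493) = 151*(56 - 493) = 151*(-437) = -65987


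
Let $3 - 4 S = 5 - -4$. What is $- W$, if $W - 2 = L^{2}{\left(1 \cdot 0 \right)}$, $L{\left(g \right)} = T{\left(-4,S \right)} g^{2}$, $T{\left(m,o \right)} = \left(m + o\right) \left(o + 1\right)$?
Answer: $-2$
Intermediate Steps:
$S = - \frac{3}{2}$ ($S = \frac{3}{4} - \frac{5 - -4}{4} = \frac{3}{4} - \frac{5 + 4}{4} = \frac{3}{4} - \frac{9}{4} = - \frac{3}{2} \approx -1.5$)
$T{\left(m,o \right)} = \left(1 + o\right) \left(m + o\right)$ ($T{\left(m,o \right)} = \left(m + o\right) \left(1 + o\right) = \left(1 + o\right) \left(m + o\right)$)
$L{\left(g \right)} = \frac{11 g^{2}}{4}$ ($L{\left(g \right)} = \left(-4 - \frac{3}{2} + \left(- \frac{3}{2}\right)^{2} - -6\right) g^{2} = \left(-4 - \frac{3}{2} + \frac{9}{4} + 6\right) g^{2} = \frac{11 g^{2}}{4}$)
$W = 2$ ($W = 2 + \left(\frac{11 \left(1 \cdot 0\right)^{2}}{4}\right)^{2} = 2 + \left(\frac{11 \cdot 0^{2}}{4}\right)^{2} = 2 + \left(\frac{11}{4} \cdot 0\right)^{2} = 2 + 0^{2} = 2 + 0 = 2$)
$- W = \left(-1\right) 2 = -2$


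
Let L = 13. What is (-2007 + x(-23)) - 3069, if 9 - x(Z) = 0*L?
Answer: -5067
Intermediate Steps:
x(Z) = 9 (x(Z) = 9 - 0*13 = 9 - 1*0 = 9 + 0 = 9)
(-2007 + x(-23)) - 3069 = (-2007 + 9) - 3069 = -1998 - 3069 = -5067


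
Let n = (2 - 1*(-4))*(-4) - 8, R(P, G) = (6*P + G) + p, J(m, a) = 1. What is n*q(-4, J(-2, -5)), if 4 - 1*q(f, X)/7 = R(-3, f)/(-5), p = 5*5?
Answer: -5152/5 ≈ -1030.4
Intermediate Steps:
p = 25
R(P, G) = 25 + G + 6*P (R(P, G) = (6*P + G) + 25 = (G + 6*P) + 25 = 25 + G + 6*P)
q(f, X) = 189/5 + 7*f/5 (q(f, X) = 28 - 7*(25 + f + 6*(-3))/(-5) = 28 - 7*(25 + f - 18)*(-1)/5 = 28 - 7*(7 + f)*(-1)/5 = 28 - 7*(-7/5 - f/5) = 28 + (49/5 + 7*f/5) = 189/5 + 7*f/5)
n = -32 (n = (2 + 4)*(-4) - 8 = 6*(-4) - 8 = -24 - 8 = -32)
n*q(-4, J(-2, -5)) = -32*(189/5 + (7/5)*(-4)) = -32*(189/5 - 28/5) = -32*161/5 = -5152/5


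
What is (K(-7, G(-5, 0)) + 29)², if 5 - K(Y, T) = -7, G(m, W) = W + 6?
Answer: 1681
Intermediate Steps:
G(m, W) = 6 + W
K(Y, T) = 12 (K(Y, T) = 5 - 1*(-7) = 5 + 7 = 12)
(K(-7, G(-5, 0)) + 29)² = (12 + 29)² = 41² = 1681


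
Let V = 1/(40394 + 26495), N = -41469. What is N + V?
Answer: -2773819940/66889 ≈ -41469.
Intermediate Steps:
V = 1/66889 ≈ 1.4950e-5
N + V = -41469 + 1/66889 = -2773819940/66889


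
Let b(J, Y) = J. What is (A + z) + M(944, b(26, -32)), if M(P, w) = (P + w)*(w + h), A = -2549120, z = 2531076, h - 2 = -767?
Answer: -734874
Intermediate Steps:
h = -765 (h = 2 - 767 = -765)
M(P, w) = (-765 + w)*(P + w) (M(P, w) = (P + w)*(w - 765) = (P + w)*(-765 + w) = (-765 + w)*(P + w))
(A + z) + M(944, b(26, -32)) = (-2549120 + 2531076) + (26**2 - 765*944 - 765*26 + 944*26) = -18044 + (676 - 722160 - 19890 + 24544) = -18044 - 716830 = -734874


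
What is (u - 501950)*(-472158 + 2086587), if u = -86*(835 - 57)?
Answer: -918380852082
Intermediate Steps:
u = -66908 (u = -86*778 = -66908)
(u - 501950)*(-472158 + 2086587) = (-66908 - 501950)*(-472158 + 2086587) = -568858*1614429 = -918380852082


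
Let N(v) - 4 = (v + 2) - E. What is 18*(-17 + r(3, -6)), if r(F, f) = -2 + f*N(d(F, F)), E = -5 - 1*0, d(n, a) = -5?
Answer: -990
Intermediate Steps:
E = -5 (E = -5 + 0 = -5)
N(v) = 11 + v (N(v) = 4 + ((v + 2) - 1*(-5)) = 4 + ((2 + v) + 5) = 4 + (7 + v) = 11 + v)
r(F, f) = -2 + 6*f (r(F, f) = -2 + f*(11 - 5) = -2 + f*6 = -2 + 6*f)
18*(-17 + r(3, -6)) = 18*(-17 + (-2 + 6*(-6))) = 18*(-17 + (-2 - 36)) = 18*(-17 - 38) = 18*(-55) = -990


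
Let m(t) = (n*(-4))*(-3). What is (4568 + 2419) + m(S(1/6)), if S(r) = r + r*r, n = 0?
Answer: 6987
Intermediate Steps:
S(r) = r + r²
m(t) = 0 (m(t) = (0*(-4))*(-3) = 0*(-3) = 0)
(4568 + 2419) + m(S(1/6)) = (4568 + 2419) + 0 = 6987 + 0 = 6987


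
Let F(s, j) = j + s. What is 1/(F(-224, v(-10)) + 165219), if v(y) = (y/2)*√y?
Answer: 32999/5444670055 + I*√10/5444670055 ≈ 6.0608e-6 + 5.808e-10*I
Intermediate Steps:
v(y) = y^(3/2)/2 (v(y) = (y*(½))*√y = (y/2)*√y = y^(3/2)/2)
1/(F(-224, v(-10)) + 165219) = 1/(((-10)^(3/2)/2 - 224) + 165219) = 1/(((-10*I*√10)/2 - 224) + 165219) = 1/((-5*I*√10 - 224) + 165219) = 1/((-224 - 5*I*√10) + 165219) = 1/(164995 - 5*I*√10)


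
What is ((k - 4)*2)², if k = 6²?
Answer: 4096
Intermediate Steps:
k = 36
((k - 4)*2)² = ((36 - 4)*2)² = (32*2)² = 64² = 4096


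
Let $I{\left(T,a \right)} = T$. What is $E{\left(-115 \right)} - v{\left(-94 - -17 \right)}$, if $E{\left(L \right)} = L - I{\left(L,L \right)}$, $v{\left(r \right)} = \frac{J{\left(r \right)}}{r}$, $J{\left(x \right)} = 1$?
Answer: $\frac{1}{77} \approx 0.012987$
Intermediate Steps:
$v{\left(r \right)} = \frac{1}{r}$ ($v{\left(r \right)} = 1 \frac{1}{r} = \frac{1}{r}$)
$E{\left(L \right)} = 0$ ($E{\left(L \right)} = L - L = 0$)
$E{\left(-115 \right)} - v{\left(-94 - -17 \right)} = 0 - \frac{1}{-94 - -17} = 0 - \frac{1}{-94 + 17} = 0 - \frac{1}{-77} = 0 - - \frac{1}{77} = 0 + \frac{1}{77} = \frac{1}{77}$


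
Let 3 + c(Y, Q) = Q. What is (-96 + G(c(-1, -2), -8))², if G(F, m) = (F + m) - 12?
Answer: 14641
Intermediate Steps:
c(Y, Q) = -3 + Q
G(F, m) = -12 + F + m
(-96 + G(c(-1, -2), -8))² = (-96 + (-12 + (-3 - 2) - 8))² = (-96 + (-12 - 5 - 8))² = (-96 - 25)² = (-121)² = 14641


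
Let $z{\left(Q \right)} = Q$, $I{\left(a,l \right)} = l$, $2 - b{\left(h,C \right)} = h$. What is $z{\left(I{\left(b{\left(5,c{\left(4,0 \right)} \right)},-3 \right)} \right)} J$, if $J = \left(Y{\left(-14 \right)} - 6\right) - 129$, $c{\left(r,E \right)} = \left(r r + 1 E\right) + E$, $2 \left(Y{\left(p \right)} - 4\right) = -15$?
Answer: $\frac{831}{2} \approx 415.5$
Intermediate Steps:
$Y{\left(p \right)} = - \frac{7}{2}$ ($Y{\left(p \right)} = 4 + \frac{1}{2} \left(-15\right) = 4 - \frac{15}{2} = - \frac{7}{2}$)
$c{\left(r,E \right)} = r^{2} + 2 E$ ($c{\left(r,E \right)} = \left(r^{2} + E\right) + E = \left(E + r^{2}\right) + E = r^{2} + 2 E$)
$J = - \frac{277}{2}$ ($J = \left(- \frac{7}{2} - 6\right) - 129 = - \frac{19}{2} - 129 = - \frac{277}{2} \approx -138.5$)
$b{\left(h,C \right)} = 2 - h$
$z{\left(I{\left(b{\left(5,c{\left(4,0 \right)} \right)},-3 \right)} \right)} J = \left(-3\right) \left(- \frac{277}{2}\right) = \frac{831}{2}$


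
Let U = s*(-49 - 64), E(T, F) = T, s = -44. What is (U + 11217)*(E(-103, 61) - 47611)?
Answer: -772441946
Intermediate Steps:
U = 4972 (U = -44*(-49 - 64) = -44*(-113) = 4972)
(U + 11217)*(E(-103, 61) - 47611) = (4972 + 11217)*(-103 - 47611) = 16189*(-47714) = -772441946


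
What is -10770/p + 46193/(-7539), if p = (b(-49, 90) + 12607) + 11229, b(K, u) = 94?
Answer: -16951336/2577261 ≈ -6.5773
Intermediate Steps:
p = 23930 (p = (94 + 12607) + 11229 = 12701 + 11229 = 23930)
-10770/p + 46193/(-7539) = -10770/23930 + 46193/(-7539) = -10770*1/23930 + 46193*(-1/7539) = -1077/2393 - 6599/1077 = -16951336/2577261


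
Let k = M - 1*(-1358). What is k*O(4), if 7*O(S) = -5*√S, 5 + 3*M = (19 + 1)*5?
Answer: -41690/21 ≈ -1985.2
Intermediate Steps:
M = 95/3 (M = -5/3 + ((19 + 1)*5)/3 = -5/3 + (20*5)/3 = -5/3 + (⅓)*100 = -5/3 + 100/3 = 95/3 ≈ 31.667)
k = 4169/3 (k = 95/3 - 1*(-1358) = 95/3 + 1358 = 4169/3 ≈ 1389.7)
O(S) = -5*√S/7 (O(S) = (-5*√S)/7 = -5*√S/7)
k*O(4) = 4169*(-5*√4/7)/3 = 4169*(-5/7*2)/3 = (4169/3)*(-10/7) = -41690/21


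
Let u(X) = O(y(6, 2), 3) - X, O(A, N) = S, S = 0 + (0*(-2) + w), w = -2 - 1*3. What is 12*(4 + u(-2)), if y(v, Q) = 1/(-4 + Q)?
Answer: 12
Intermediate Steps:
w = -5 (w = -2 - 3 = -5)
S = -5 (S = 0 + (0*(-2) - 5) = 0 + (0 - 5) = 0 - 5 = -5)
O(A, N) = -5
u(X) = -5 - X
12*(4 + u(-2)) = 12*(4 + (-5 - 1*(-2))) = 12*(4 + (-5 + 2)) = 12*(4 - 3) = 12*1 = 12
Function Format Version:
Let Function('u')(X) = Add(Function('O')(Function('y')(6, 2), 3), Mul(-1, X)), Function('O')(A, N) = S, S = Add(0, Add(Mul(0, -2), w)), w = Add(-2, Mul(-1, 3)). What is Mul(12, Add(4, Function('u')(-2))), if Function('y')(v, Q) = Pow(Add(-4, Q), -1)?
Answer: 12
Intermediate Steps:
w = -5 (w = Add(-2, -3) = -5)
S = -5 (S = Add(0, Add(Mul(0, -2), -5)) = Add(0, Add(0, -5)) = Add(0, -5) = -5)
Function('O')(A, N) = -5
Function('u')(X) = Add(-5, Mul(-1, X))
Mul(12, Add(4, Function('u')(-2))) = Mul(12, Add(4, Add(-5, Mul(-1, -2)))) = Mul(12, Add(4, Add(-5, 2))) = Mul(12, Add(4, -3)) = Mul(12, 1) = 12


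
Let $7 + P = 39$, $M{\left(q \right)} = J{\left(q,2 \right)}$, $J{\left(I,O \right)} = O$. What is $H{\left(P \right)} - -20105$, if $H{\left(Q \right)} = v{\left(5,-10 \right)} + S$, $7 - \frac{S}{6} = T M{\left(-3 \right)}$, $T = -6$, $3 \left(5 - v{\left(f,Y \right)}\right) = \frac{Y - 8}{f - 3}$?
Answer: $20227$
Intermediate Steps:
$M{\left(q \right)} = 2$
$P = 32$ ($P = -7 + 39 = 32$)
$v{\left(f,Y \right)} = 5 - \frac{-8 + Y}{3 \left(-3 + f\right)}$ ($v{\left(f,Y \right)} = 5 - \frac{\left(Y - 8\right) \frac{1}{f - 3}}{3} = 5 - \frac{\left(-8 + Y\right) \frac{1}{-3 + f}}{3} = 5 - \frac{\frac{1}{-3 + f} \left(-8 + Y\right)}{3} = 5 - \frac{-8 + Y}{3 \left(-3 + f\right)}$)
$S = 114$ ($S = 42 - 6 \left(\left(-6\right) 2\right) = 42 - -72 = 42 + 72 = 114$)
$H{\left(Q \right)} = 122$ ($H{\left(Q \right)} = \frac{-37 - -10 + 15 \cdot 5}{3 \left(-3 + 5\right)} + 114 = \frac{-37 + 10 + 75}{3 \cdot 2} + 114 = \frac{1}{3} \cdot \frac{1}{2} \cdot 48 + 114 = 8 + 114 = 122$)
$H{\left(P \right)} - -20105 = 122 - -20105 = 122 + 20105 = 20227$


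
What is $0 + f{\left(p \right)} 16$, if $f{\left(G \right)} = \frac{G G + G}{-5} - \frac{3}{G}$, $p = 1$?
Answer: $- \frac{272}{5} \approx -54.4$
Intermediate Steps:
$f{\left(G \right)} = - \frac{3}{G} - \frac{G}{5} - \frac{G^{2}}{5}$ ($f{\left(G \right)} = \left(G^{2} + G\right) \left(- \frac{1}{5}\right) - \frac{3}{G} = \left(G + G^{2}\right) \left(- \frac{1}{5}\right) - \frac{3}{G} = \left(- \frac{G}{5} - \frac{G^{2}}{5}\right) - \frac{3}{G} = - \frac{3}{G} - \frac{G}{5} - \frac{G^{2}}{5}$)
$0 + f{\left(p \right)} 16 = 0 + \frac{-15 + 1^{2} \left(-1 - 1\right)}{5 \cdot 1} \cdot 16 = 0 + \frac{1}{5} \cdot 1 \left(-15 + 1 \left(-1 - 1\right)\right) 16 = 0 + \frac{1}{5} \cdot 1 \left(-15 + 1 \left(-2\right)\right) 16 = 0 + \frac{1}{5} \cdot 1 \left(-15 - 2\right) 16 = 0 + \frac{1}{5} \cdot 1 \left(-17\right) 16 = 0 - \frac{272}{5} = - \frac{272}{5}$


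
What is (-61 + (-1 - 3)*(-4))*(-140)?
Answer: 6300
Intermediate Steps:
(-61 + (-1 - 3)*(-4))*(-140) = (-61 - 4*(-4))*(-140) = (-61 + 16)*(-140) = -45*(-140) = 6300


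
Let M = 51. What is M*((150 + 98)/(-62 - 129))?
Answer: -12648/191 ≈ -66.220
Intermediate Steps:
M*((150 + 98)/(-62 - 129)) = 51*((150 + 98)/(-62 - 129)) = 51*(248/(-191)) = 51*(248*(-1/191)) = 51*(-248/191) = -12648/191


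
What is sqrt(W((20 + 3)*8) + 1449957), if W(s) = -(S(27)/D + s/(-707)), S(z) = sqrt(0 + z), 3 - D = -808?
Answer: sqrt(476689665817741901 - 1216132617*sqrt(3))/573377 ≈ 1204.1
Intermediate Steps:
D = 811 (D = 3 - 1*(-808) = 3 + 808 = 811)
S(z) = sqrt(z)
W(s) = -3*sqrt(3)/811 + s/707 (W(s) = -(sqrt(27)/811 + s/(-707)) = -((3*sqrt(3))*(1/811) + s*(-1/707)) = -(3*sqrt(3)/811 - s/707) = -(-s/707 + 3*sqrt(3)/811) = -3*sqrt(3)/811 + s/707)
sqrt(W((20 + 3)*8) + 1449957) = sqrt((-3*sqrt(3)/811 + ((20 + 3)*8)/707) + 1449957) = sqrt((-3*sqrt(3)/811 + (23*8)/707) + 1449957) = sqrt((-3*sqrt(3)/811 + (1/707)*184) + 1449957) = sqrt((-3*sqrt(3)/811 + 184/707) + 1449957) = sqrt((184/707 - 3*sqrt(3)/811) + 1449957) = sqrt(1025119783/707 - 3*sqrt(3)/811)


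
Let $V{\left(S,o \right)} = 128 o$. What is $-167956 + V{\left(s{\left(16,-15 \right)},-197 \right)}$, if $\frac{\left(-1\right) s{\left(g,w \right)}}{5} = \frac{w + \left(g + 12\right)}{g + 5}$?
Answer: $-193172$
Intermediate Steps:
$s{\left(g,w \right)} = - \frac{5 \left(12 + g + w\right)}{5 + g}$ ($s{\left(g,w \right)} = - 5 \frac{w + \left(g + 12\right)}{g + 5} = - 5 \frac{w + \left(12 + g\right)}{5 + g} = - 5 \frac{12 + g + w}{5 + g} = - \frac{5 \left(12 + g + w\right)}{5 + g}$)
$-167956 + V{\left(s{\left(16,-15 \right)},-197 \right)} = -167956 + 128 \left(-197\right) = -167956 - 25216 = -193172$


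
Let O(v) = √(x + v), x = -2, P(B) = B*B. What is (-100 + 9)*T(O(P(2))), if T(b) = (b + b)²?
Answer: -728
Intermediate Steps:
P(B) = B²
O(v) = √(-2 + v)
T(b) = 4*b² (T(b) = (2*b)² = 4*b²)
(-100 + 9)*T(O(P(2))) = (-100 + 9)*(4*(√(-2 + 2²))²) = -364*(√(-2 + 4))² = -364*(√2)² = -364*2 = -91*8 = -728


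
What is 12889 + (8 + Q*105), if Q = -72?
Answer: 5337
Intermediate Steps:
12889 + (8 + Q*105) = 12889 + (8 - 72*105) = 12889 + (8 - 7560) = 12889 - 7552 = 5337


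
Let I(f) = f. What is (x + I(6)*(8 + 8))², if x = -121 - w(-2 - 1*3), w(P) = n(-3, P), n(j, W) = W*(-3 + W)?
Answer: 4225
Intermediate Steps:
w(P) = P*(-3 + P)
x = -161 (x = -121 - (-2 - 1*3)*(-3 + (-2 - 1*3)) = -121 - (-2 - 3)*(-3 + (-2 - 3)) = -121 - (-5)*(-3 - 5) = -121 - (-5)*(-8) = -121 - 1*40 = -121 - 40 = -161)
(x + I(6)*(8 + 8))² = (-161 + 6*(8 + 8))² = (-161 + 6*16)² = (-161 + 96)² = (-65)² = 4225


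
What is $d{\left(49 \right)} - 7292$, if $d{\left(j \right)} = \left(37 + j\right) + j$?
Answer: $-7157$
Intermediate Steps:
$d{\left(j \right)} = 37 + 2 j$
$d{\left(49 \right)} - 7292 = \left(37 + 2 \cdot 49\right) - 7292 = \left(37 + 98\right) - 7292 = 135 - 7292 = -7157$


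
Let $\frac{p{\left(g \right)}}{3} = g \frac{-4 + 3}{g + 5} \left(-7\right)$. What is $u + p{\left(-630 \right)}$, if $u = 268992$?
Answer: $\frac{33626646}{125} \approx 2.6901 \cdot 10^{5}$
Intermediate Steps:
$p{\left(g \right)} = \frac{21 g}{5 + g}$ ($p{\left(g \right)} = 3 g \frac{-4 + 3}{g + 5} \left(-7\right) = 3 g \left(- \frac{1}{5 + g}\right) \left(-7\right) = 3 - \frac{g}{5 + g} \left(-7\right) = 3 \frac{7 g}{5 + g} = \frac{21 g}{5 + g}$)
$u + p{\left(-630 \right)} = 268992 + 21 \left(-630\right) \frac{1}{5 - 630} = 268992 + 21 \left(-630\right) \frac{1}{-625} = 268992 + 21 \left(-630\right) \left(- \frac{1}{625}\right) = 268992 + \frac{2646}{125} = \frac{33626646}{125}$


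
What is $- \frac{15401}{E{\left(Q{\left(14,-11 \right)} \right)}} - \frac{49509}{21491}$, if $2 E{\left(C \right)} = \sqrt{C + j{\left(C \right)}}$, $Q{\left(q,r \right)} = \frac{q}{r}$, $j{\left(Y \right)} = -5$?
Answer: $- \frac{49509}{21491} + \frac{30802 i \sqrt{759}}{69} \approx -2.3037 + 12298.0 i$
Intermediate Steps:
$E{\left(C \right)} = \frac{\sqrt{-5 + C}}{2}$ ($E{\left(C \right)} = \frac{\sqrt{C - 5}}{2} = \frac{\sqrt{-5 + C}}{2}$)
$- \frac{15401}{E{\left(Q{\left(14,-11 \right)} \right)}} - \frac{49509}{21491} = - \frac{15401}{\frac{1}{2} \sqrt{-5 + \frac{14}{-11}}} - \frac{49509}{21491} = - \frac{15401}{\frac{1}{2} \sqrt{-5 + 14 \left(- \frac{1}{11}\right)}} - \frac{49509}{21491} = - \frac{15401}{\frac{1}{2} \sqrt{-5 - \frac{14}{11}}} - \frac{49509}{21491} = - \frac{15401}{\frac{1}{2} \sqrt{- \frac{69}{11}}} - \frac{49509}{21491} = - \frac{15401}{\frac{1}{2} \frac{i \sqrt{759}}{11}} - \frac{49509}{21491} = - \frac{15401}{\frac{1}{22} i \sqrt{759}} - \frac{49509}{21491} = - 15401 \left(- \frac{2 i \sqrt{759}}{69}\right) - \frac{49509}{21491} = \frac{30802 i \sqrt{759}}{69} - \frac{49509}{21491} = - \frac{49509}{21491} + \frac{30802 i \sqrt{759}}{69}$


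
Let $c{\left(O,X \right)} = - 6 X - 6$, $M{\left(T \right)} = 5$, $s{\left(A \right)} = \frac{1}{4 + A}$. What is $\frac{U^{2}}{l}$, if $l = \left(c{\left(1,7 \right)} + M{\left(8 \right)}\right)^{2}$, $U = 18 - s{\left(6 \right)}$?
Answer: $\frac{32041}{184900} \approx 0.17329$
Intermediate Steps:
$c{\left(O,X \right)} = -6 - 6 X$
$U = \frac{179}{10}$ ($U = 18 - \frac{1}{4 + 6} = 18 - \frac{1}{10} = \frac{179}{10} \approx 17.9$)
$l = 1849$ ($l = \left(\left(-6 - 42\right) + 5\right)^{2} = \left(-48 + 5\right)^{2} = \left(-43\right)^{2} = 1849$)
$\frac{U^{2}}{l} = \frac{\left(\frac{179}{10}\right)^{2}}{1849} = \frac{32041}{100} \cdot \frac{1}{1849} = \frac{32041}{184900}$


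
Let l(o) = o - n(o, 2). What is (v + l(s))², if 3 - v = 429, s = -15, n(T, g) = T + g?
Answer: 183184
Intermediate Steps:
v = -426 (v = 3 - 1*429 = 3 - 429 = -426)
l(o) = -2 (l(o) = o - (o + 2) = o - (2 + o) = o + (-2 - o) = -2)
(v + l(s))² = (-426 - 2)² = (-428)² = 183184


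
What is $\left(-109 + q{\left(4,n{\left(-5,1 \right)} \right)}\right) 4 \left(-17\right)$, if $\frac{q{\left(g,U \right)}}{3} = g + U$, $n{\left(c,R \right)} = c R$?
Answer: $7616$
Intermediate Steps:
$n{\left(c,R \right)} = R c$
$q{\left(g,U \right)} = 3 U + 3 g$ ($q{\left(g,U \right)} = 3 \left(g + U\right) = 3 \left(U + g\right) = 3 U + 3 g$)
$\left(-109 + q{\left(4,n{\left(-5,1 \right)} \right)}\right) 4 \left(-17\right) = \left(-109 + \left(3 \cdot 1 \left(-5\right) + 3 \cdot 4\right)\right) 4 \left(-17\right) = \left(-109 + \left(3 \left(-5\right) + 12\right)\right) \left(-68\right) = \left(-109 + \left(-15 + 12\right)\right) \left(-68\right) = \left(-109 - 3\right) \left(-68\right) = \left(-112\right) \left(-68\right) = 7616$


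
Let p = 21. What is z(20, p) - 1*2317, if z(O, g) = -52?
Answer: -2369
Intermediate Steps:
z(20, p) - 1*2317 = -52 - 1*2317 = -52 - 2317 = -2369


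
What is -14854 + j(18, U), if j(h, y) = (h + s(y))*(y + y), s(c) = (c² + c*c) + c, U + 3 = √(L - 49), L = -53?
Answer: -11584 - 276*I*√102 ≈ -11584.0 - 2787.5*I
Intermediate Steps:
U = -3 + I*√102 (U = -3 + √(-53 - 49) = -3 + √(-102) = -3 + I*√102 ≈ -3.0 + 10.1*I)
s(c) = c + 2*c² (s(c) = (c² + c²) + c = 2*c² + c = c + 2*c²)
j(h, y) = 2*y*(h + y*(1 + 2*y)) (j(h, y) = (h + y*(1 + 2*y))*(y + y) = (h + y*(1 + 2*y))*(2*y) = 2*y*(h + y*(1 + 2*y)))
-14854 + j(18, U) = -14854 + 2*(-3 + I*√102)*(18 + (-3 + I*√102)*(1 + 2*(-3 + I*√102))) = -14854 + 2*(-3 + I*√102)*(18 + (-3 + I*√102)*(1 + (-6 + 2*I*√102))) = -14854 + 2*(-3 + I*√102)*(18 + (-3 + I*√102)*(-5 + 2*I*√102)) = -14854 + 2*(-3 + I*√102)*(18 + (-5 + 2*I*√102)*(-3 + I*√102))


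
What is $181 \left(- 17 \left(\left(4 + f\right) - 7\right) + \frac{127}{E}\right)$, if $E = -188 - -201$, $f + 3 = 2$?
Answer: $\frac{182991}{13} \approx 14076.0$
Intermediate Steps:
$f = -1$ ($f = -3 + 2 = -1$)
$E = 13$ ($E = -188 + 201 = 13$)
$181 \left(- 17 \left(\left(4 + f\right) - 7\right) + \frac{127}{E}\right) = 181 \left(- 17 \left(\left(4 - 1\right) - 7\right) + \frac{127}{13}\right) = 181 \left(- 17 \left(3 - 7\right) + 127 \cdot \frac{1}{13}\right) = 181 \left(\left(-17\right) \left(-4\right) + \frac{127}{13}\right) = 181 \left(68 + \frac{127}{13}\right) = 181 \cdot \frac{1011}{13} = \frac{182991}{13}$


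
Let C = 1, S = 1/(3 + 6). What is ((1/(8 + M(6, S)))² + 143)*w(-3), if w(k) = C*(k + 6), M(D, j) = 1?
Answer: 11584/27 ≈ 429.04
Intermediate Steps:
S = ⅑ (S = 1/9 = ⅑ ≈ 0.11111)
w(k) = 6 + k (w(k) = 1*(k + 6) = 1*(6 + k) = 6 + k)
((1/(8 + M(6, S)))² + 143)*w(-3) = ((1/(8 + 1))² + 143)*(6 - 3) = ((1/9)² + 143)*3 = ((⅑)² + 143)*3 = (1/81 + 143)*3 = (11584/81)*3 = 11584/27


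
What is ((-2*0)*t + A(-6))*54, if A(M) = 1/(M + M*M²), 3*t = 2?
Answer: -9/37 ≈ -0.24324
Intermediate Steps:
t = ⅔ (t = (⅓)*2 = ⅔ ≈ 0.66667)
A(M) = 1/(M + M³)
((-2*0)*t + A(-6))*54 = (-2*0*(⅔) + 1/(-6 + (-6)³))*54 = (0*(⅔) + 1/(-6 - 216))*54 = (0 + 1/(-222))*54 = (0 - 1/222)*54 = -1/222*54 = -9/37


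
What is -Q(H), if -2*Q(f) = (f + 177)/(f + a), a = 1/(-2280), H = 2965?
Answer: 3581880/6760199 ≈ 0.52985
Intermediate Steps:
a = -1/2280 ≈ -0.00043860
Q(f) = -(177 + f)/(2*(-1/2280 + f)) (Q(f) = -(f + 177)/(2*(f - 1/2280)) = -(177 + f)/(2*(-1/2280 + f)))
-Q(H) = -1140*(-177 - 1*2965)/(-1 + 2280*2965) = -1140*(-177 - 2965)/(-1 + 6760200) = -1140*(-3142)/6760199 = -1*(-3581880/6760199) = 3581880/6760199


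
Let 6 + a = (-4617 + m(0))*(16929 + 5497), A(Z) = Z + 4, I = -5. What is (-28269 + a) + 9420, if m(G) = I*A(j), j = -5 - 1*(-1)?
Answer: -103559697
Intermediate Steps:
j = -4 (j = -5 + 1 = -4)
A(Z) = 4 + Z
m(G) = 0 (m(G) = -5*(4 - 4) = -5*0 = 0)
a = -103540848 (a = -6 + (-4617 + 0)*(16929 + 5497) = -6 - 4617*22426 = -6 - 103540842 = -103540848)
(-28269 + a) + 9420 = (-28269 - 103540848) + 9420 = -103569117 + 9420 = -103559697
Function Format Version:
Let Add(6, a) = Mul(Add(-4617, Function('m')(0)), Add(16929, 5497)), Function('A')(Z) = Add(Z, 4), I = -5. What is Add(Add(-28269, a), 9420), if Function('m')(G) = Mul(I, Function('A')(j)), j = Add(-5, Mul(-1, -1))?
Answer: -103559697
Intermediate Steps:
j = -4 (j = Add(-5, 1) = -4)
Function('A')(Z) = Add(4, Z)
Function('m')(G) = 0 (Function('m')(G) = Mul(-5, Add(4, -4)) = Mul(-5, 0) = 0)
a = -103540848 (a = Add(-6, Mul(Add(-4617, 0), Add(16929, 5497))) = Add(-6, Mul(-4617, 22426)) = Add(-6, -103540842) = -103540848)
Add(Add(-28269, a), 9420) = Add(Add(-28269, -103540848), 9420) = Add(-103569117, 9420) = -103559697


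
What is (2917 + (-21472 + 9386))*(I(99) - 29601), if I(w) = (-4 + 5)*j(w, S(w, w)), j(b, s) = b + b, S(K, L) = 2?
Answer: 269596107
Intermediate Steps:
j(b, s) = 2*b
I(w) = 2*w (I(w) = (-4 + 5)*(2*w) = 1*(2*w) = 2*w)
(2917 + (-21472 + 9386))*(I(99) - 29601) = (2917 + (-21472 + 9386))*(2*99 - 29601) = (2917 - 12086)*(198 - 29601) = -9169*(-29403) = 269596107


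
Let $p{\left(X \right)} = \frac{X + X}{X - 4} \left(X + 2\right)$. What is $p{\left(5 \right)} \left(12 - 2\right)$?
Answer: $700$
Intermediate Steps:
$p{\left(X \right)} = \frac{2 X \left(2 + X\right)}{-4 + X}$ ($p{\left(X \right)} = \frac{2 X}{-4 + X} \left(2 + X\right) = \frac{2 X \left(2 + X\right)}{-4 + X}$)
$p{\left(5 \right)} \left(12 - 2\right) = 2 \cdot 5 \frac{1}{-4 + 5} \left(2 + 5\right) \left(12 - 2\right) = 2 \cdot 5 \cdot 1^{-1} \cdot 7 \cdot 10 = 2 \cdot 5 \cdot 1 \cdot 7 \cdot 10 = 70 \cdot 10 = 700$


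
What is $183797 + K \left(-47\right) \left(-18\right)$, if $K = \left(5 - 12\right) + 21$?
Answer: $195641$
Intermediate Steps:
$K = 14$ ($K = -7 + 21 = 14$)
$183797 + K \left(-47\right) \left(-18\right) = 183797 + 14 \left(-47\right) \left(-18\right) = 183797 - -11844 = 183797 + 11844 = 195641$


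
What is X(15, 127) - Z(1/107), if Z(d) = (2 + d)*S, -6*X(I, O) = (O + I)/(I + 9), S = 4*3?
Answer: -193357/7704 ≈ -25.098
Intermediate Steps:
S = 12
X(I, O) = -(I + O)/(6*(9 + I)) (X(I, O) = -(O + I)/(6*(I + 9)) = -(I + O)/(6*(9 + I)))
Z(d) = 24 + 12*d (Z(d) = (2 + d)*12 = 24 + 12*d)
X(15, 127) - Z(1/107) = (-1*15 - 1*127)/(6*(9 + 15)) - (24 + 12/107) = (1/6)*(-15 - 127)/24 - (24 + 12*(1/107)) = (1/6)*(1/24)*(-142) - (24 + 12/107) = -71/72 - 1*2580/107 = -71/72 - 2580/107 = -193357/7704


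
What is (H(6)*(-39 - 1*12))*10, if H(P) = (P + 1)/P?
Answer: -595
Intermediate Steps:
H(P) = (1 + P)/P
(H(6)*(-39 - 1*12))*10 = (((1 + 6)/6)*(-39 - 1*12))*10 = (((1/6)*7)*(-39 - 12))*10 = ((7/6)*(-51))*10 = -119/2*10 = -595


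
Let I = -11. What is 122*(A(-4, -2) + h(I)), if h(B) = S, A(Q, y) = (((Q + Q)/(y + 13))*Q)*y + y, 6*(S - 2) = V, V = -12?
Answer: -10492/11 ≈ -953.82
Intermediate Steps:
S = 0 (S = 2 + (⅙)*(-12) = 2 - 2 = 0)
A(Q, y) = y + 2*y*Q²/(13 + y) (A(Q, y) = (((2*Q)/(13 + y))*Q)*y + y = ((2*Q/(13 + y))*Q)*y + y = (2*Q²/(13 + y))*y + y = 2*y*Q²/(13 + y) + y = y + 2*y*Q²/(13 + y))
h(B) = 0
122*(A(-4, -2) + h(I)) = 122*(-2*(13 - 2 + 2*(-4)²)/(13 - 2) + 0) = 122*(-2*(13 - 2 + 2*16)/11 + 0) = 122*(-2*1/11*(13 - 2 + 32) + 0) = 122*(-2*1/11*43 + 0) = 122*(-86/11 + 0) = 122*(-86/11) = -10492/11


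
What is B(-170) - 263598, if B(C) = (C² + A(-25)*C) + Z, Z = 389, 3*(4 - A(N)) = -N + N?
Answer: -234989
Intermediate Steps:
A(N) = 4 (A(N) = 4 - (-N + N)/3 = 4 - ⅓*0 = 4 + 0 = 4)
B(C) = 389 + C² + 4*C (B(C) = (C² + 4*C) + 389 = 389 + C² + 4*C)
B(-170) - 263598 = (389 + (-170)² + 4*(-170)) - 263598 = (389 + 28900 - 680) - 263598 = 28609 - 263598 = -234989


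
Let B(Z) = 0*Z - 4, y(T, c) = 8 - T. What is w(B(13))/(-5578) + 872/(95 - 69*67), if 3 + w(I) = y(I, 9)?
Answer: -153274/789287 ≈ -0.19419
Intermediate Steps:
B(Z) = -4 (B(Z) = 0 - 4 = -4)
w(I) = 5 - I (w(I) = -3 + (8 - I) = 5 - I)
w(B(13))/(-5578) + 872/(95 - 69*67) = (5 - 1*(-4))/(-5578) + 872/(95 - 69*67) = (5 + 4)*(-1/5578) + 872/(95 - 4623) = 9*(-1/5578) + 872/(-4528) = -9/5578 + 872*(-1/4528) = -9/5578 - 109/566 = -153274/789287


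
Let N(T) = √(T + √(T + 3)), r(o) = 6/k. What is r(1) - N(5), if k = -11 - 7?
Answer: -⅓ - √(5 + 2*√2) ≈ -3.1313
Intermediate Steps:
k = -18
r(o) = -⅓ (r(o) = 6/(-18) = 6*(-1/18) = -⅓)
N(T) = √(T + √(3 + T))
r(1) - N(5) = -⅓ - √(5 + √(3 + 5)) = -⅓ - √(5 + √8) = -⅓ - √(5 + 2*√2)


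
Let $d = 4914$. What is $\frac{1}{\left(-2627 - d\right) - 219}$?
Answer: $- \frac{1}{7760} \approx -0.00012887$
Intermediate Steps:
$\frac{1}{\left(-2627 - d\right) - 219} = \frac{1}{\left(-2627 - 4914\right) - 219} = \frac{1}{-7541 - 219} = \frac{1}{-7760} = - \frac{1}{7760}$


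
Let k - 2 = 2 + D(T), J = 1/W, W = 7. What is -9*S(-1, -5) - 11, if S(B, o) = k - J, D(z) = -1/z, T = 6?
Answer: -619/14 ≈ -44.214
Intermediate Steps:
J = ⅐ (J = 1/7 = ⅐ ≈ 0.14286)
k = 23/6 (k = 2 + (2 - 1/6) = 2 + (2 - 1*⅙) = 2 + (2 - ⅙) = 2 + 11/6 = 23/6 ≈ 3.8333)
S(B, o) = 155/42 (S(B, o) = 23/6 - 1*⅐ = 23/6 - ⅐ = 155/42)
-9*S(-1, -5) - 11 = -9*155/42 - 11 = -465/14 - 11 = -619/14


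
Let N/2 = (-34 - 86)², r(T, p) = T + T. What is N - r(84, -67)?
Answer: 28632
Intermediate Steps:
r(T, p) = 2*T
N = 28800 (N = 2*(-34 - 86)² = 2*(-120)² = 2*14400 = 28800)
N - r(84, -67) = 28800 - 2*84 = 28800 - 1*168 = 28800 - 168 = 28632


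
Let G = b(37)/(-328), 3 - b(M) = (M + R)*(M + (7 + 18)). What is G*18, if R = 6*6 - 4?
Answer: 38475/164 ≈ 234.60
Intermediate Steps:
R = 32 (R = 36 - 4 = 32)
b(M) = 3 - (25 + M)*(32 + M) (b(M) = 3 - (M + 32)*(M + (7 + 18)) = 3 - (32 + M)*(M + 25) = 3 - (32 + M)*(25 + M) = 3 - (25 + M)*(32 + M))
G = 4275/328 (G = (-797 - 1*37² - 57*37)/(-328) = (-797 - 1*1369 - 2109)*(-1/328) = (-797 - 1369 - 2109)*(-1/328) = -4275*(-1/328) = 4275/328 ≈ 13.034)
G*18 = (4275/328)*18 = 38475/164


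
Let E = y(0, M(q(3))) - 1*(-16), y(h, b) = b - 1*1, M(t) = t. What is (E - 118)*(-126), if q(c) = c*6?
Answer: 10710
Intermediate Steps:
q(c) = 6*c
y(h, b) = -1 + b (y(h, b) = b - 1 = -1 + b)
E = 33 (E = (-1 + 6*3) - 1*(-16) = (-1 + 18) + 16 = 17 + 16 = 33)
(E - 118)*(-126) = (33 - 118)*(-126) = -85*(-126) = 10710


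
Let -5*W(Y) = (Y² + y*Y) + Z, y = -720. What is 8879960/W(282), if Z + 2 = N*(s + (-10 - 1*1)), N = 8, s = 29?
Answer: 22199900/61687 ≈ 359.88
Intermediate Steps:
Z = 142 (Z = -2 + 8*(29 + (-10 - 1*1)) = -2 + 8*(29 + (-10 - 1)) = -2 + 8*(29 - 11) = -2 + 8*18 = -2 + 144 = 142)
W(Y) = -142/5 + 144*Y - Y²/5 (W(Y) = -((Y² - 720*Y) + 142)/5 = -(142 + Y² - 720*Y)/5 = -142/5 + 144*Y - Y²/5)
8879960/W(282) = 8879960/(-142/5 + 144*282 - ⅕*282²) = 8879960/(-142/5 + 40608 - ⅕*79524) = 8879960/(-142/5 + 40608 - 79524/5) = 8879960/(123374/5) = 8879960*(5/123374) = 22199900/61687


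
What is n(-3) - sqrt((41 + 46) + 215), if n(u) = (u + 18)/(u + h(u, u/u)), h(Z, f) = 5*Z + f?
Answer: -15/17 - sqrt(302) ≈ -18.260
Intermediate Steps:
h(Z, f) = f + 5*Z
n(u) = (18 + u)/(1 + 6*u) (n(u) = (u + 18)/(u + (u/u + 5*u)) = (18 + u)/(u + (1 + 5*u)) = (18 + u)/(1 + 6*u))
n(-3) - sqrt((41 + 46) + 215) = (18 - 3)/(1 + 6*(-3)) - sqrt((41 + 46) + 215) = 15/(1 - 18) - sqrt(87 + 215) = 15/(-17) - sqrt(302) = -1/17*15 - sqrt(302) = -15/17 - sqrt(302)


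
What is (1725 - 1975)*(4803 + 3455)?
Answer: -2064500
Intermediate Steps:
(1725 - 1975)*(4803 + 3455) = -250*8258 = -2064500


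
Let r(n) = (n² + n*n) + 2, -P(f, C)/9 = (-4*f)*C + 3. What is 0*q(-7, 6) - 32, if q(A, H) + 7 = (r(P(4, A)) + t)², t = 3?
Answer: -32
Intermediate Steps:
P(f, C) = -27 + 36*C*f (P(f, C) = -9*((-4*f)*C + 3) = -9*(-4*C*f + 3) = -9*(3 - 4*C*f) = -27 + 36*C*f)
r(n) = 2 + 2*n² (r(n) = (n² + n²) + 2 = 2*n² + 2 = 2 + 2*n²)
q(A, H) = -7 + (5 + 2*(-27 + 144*A)²)² (q(A, H) = -7 + ((2 + 2*(-27 + 36*A*4)²) + 3)² = -7 + ((2 + 2*(-27 + 144*A)²) + 3)² = -7 + (5 + 2*(-27 + 144*A)²)²)
0*q(-7, 6) - 32 = 0*(-7 + (5 + 162*(-3 + 16*(-7))²)²) - 32 = 0*(-7 + (5 + 162*(-3 - 112)²)²) - 32 = 0*(-7 + (5 + 162*(-115)²)²) - 32 = 0*(-7 + (5 + 162*13225)²) - 32 = 0*(-7 + (5 + 2142450)²) - 32 = 0*(-7 + 2142455²) - 32 = 0*(-7 + 4590113427025) - 32 = 0*4590113427018 - 32 = 0 - 32 = -32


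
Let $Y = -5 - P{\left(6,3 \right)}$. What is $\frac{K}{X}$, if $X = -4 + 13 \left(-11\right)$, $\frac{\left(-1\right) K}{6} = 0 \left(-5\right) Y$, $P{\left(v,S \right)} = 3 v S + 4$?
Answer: $0$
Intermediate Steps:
$P{\left(v,S \right)} = 4 + 3 S v$ ($P{\left(v,S \right)} = 3 S v + 4 = 4 + 3 S v$)
$Y = -63$ ($Y = -5 - \left(4 + 3 \cdot 3 \cdot 6\right) = -5 - \left(4 + 54\right) = -5 - 58 = -63$)
$K = 0$ ($K = - 6 \cdot 0 \left(-5\right) \left(-63\right) = - 6 \cdot 0 \left(-63\right) = \left(-6\right) 0 = 0$)
$X = -147$ ($X = -4 - 143 = -147$)
$\frac{K}{X} = \frac{0}{-147} = 0 \left(- \frac{1}{147}\right) = 0$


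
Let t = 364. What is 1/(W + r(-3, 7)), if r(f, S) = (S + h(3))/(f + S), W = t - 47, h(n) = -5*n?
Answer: 1/315 ≈ 0.0031746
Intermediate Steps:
W = 317 (W = 364 - 47 = 317)
r(f, S) = (-15 + S)/(S + f) (r(f, S) = (S - 5*3)/(f + S) = (S - 15)/(S + f) = (-15 + S)/(S + f))
1/(W + r(-3, 7)) = 1/(317 + (-15 + 7)/(7 - 3)) = 1/(317 - 8/4) = 1/(317 + (¼)*(-8)) = 1/(317 - 2) = 1/315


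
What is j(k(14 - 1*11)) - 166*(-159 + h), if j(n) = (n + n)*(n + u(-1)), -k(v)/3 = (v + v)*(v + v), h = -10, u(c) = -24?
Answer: 56566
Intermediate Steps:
k(v) = -12*v² (k(v) = -3*(v + v)*(v + v) = -3*2*v*2*v = -12*v²)
j(n) = 2*n*(-24 + n) (j(n) = (n + n)*(n - 24) = (2*n)*(-24 + n) = 2*n*(-24 + n))
j(k(14 - 1*11)) - 166*(-159 + h) = 2*(-12*(14 - 1*11)²)*(-24 - 12*(14 - 1*11)²) - 166*(-159 - 10) = 2*(-12*(14 - 11)²)*(-24 - 12*(14 - 11)²) - 166*(-169) = 2*(-12*3²)*(-24 - 12*3²) + 28054 = 2*(-12*9)*(-24 - 12*9) + 28054 = 2*(-108)*(-24 - 108) + 28054 = 2*(-108)*(-132) + 28054 = 28512 + 28054 = 56566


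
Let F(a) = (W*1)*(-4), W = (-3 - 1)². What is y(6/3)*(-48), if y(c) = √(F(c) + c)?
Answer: -48*I*√62 ≈ -377.95*I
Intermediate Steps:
W = 16 (W = (-4)² = 16)
F(a) = -64 (F(a) = (16*1)*(-4) = 16*(-4) = -64)
y(c) = √(-64 + c)
y(6/3)*(-48) = √(-64 + 6/3)*(-48) = √(-64 + 6*(⅓))*(-48) = √(-64 + 2)*(-48) = √(-62)*(-48) = (I*√62)*(-48) = -48*I*√62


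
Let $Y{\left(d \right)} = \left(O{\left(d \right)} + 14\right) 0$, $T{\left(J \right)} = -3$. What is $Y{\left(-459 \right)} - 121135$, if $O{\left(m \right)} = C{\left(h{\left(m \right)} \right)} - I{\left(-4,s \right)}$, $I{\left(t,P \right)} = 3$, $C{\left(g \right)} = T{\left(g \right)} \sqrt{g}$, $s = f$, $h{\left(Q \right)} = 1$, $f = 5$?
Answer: $-121135$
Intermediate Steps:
$s = 5$
$C{\left(g \right)} = - 3 \sqrt{g}$
$O{\left(m \right)} = -6$ ($O{\left(m \right)} = - 3 \sqrt{1} - 3 = \left(-3\right) 1 - 3 = -3 - 3 = -6$)
$Y{\left(d \right)} = 0$ ($Y{\left(d \right)} = \left(-6 + 14\right) 0 = 8 \cdot 0 = 0$)
$Y{\left(-459 \right)} - 121135 = 0 - 121135 = -121135$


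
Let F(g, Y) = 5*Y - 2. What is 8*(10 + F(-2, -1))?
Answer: 24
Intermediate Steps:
F(g, Y) = -2 + 5*Y
8*(10 + F(-2, -1)) = 8*(10 + (-2 + 5*(-1))) = 8*(10 + (-2 - 5)) = 8*(10 - 7) = 8*3 = 24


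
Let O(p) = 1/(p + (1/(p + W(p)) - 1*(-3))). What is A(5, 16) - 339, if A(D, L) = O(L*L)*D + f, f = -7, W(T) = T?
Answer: -45880154/132609 ≈ -345.98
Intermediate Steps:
O(p) = 1/(3 + p + 1/(2*p)) (O(p) = 1/(p + (1/(p + p) - 1*(-3))) = 1/(p + (1/(2*p) + 3)) = 1/(p + (3 + 1/(2*p))) = 1/(3 + p + 1/(2*p)))
A(D, L) = -7 + 2*D*L**2/(1 + 2*L**4 + 6*L**2) (A(D, L) = (2*(L*L)/(1 + 2*(L*L)**2 + 6*(L*L)))*D - 7 = (2*L**2/(1 + 2*(L**2)**2 + 6*L**2))*D - 7 = (2*L**2/(1 + 2*L**4 + 6*L**2))*D - 7 = 2*D*L**2/(1 + 2*L**4 + 6*L**2) - 7 = -7 + 2*D*L**2/(1 + 2*L**4 + 6*L**2))
A(5, 16) - 339 = (-7 - 42*16**2 - 14*16**4 + 2*5*16**2)/(1 + 2*16**4 + 6*16**2) - 339 = (-7 - 42*256 - 14*65536 + 2*5*256)/(1 + 2*65536 + 6*256) - 339 = (-7 - 10752 - 917504 + 2560)/(1 + 131072 + 1536) - 339 = -925703/132609 - 339 = -45880154/132609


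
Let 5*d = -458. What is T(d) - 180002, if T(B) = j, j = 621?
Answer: -179381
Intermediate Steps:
d = -458/5 (d = (⅕)*(-458) = -458/5 ≈ -91.600)
T(B) = 621
T(d) - 180002 = 621 - 180002 = -179381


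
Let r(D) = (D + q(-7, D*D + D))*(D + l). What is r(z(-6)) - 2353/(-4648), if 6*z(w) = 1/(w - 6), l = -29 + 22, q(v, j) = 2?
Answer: -40432171/3011904 ≈ -13.424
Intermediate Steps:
l = -7
z(w) = 1/(6*(-6 + w)) (z(w) = 1/(6*(w - 6)) = 1/(6*(-6 + w)))
r(D) = (-7 + D)*(2 + D) (r(D) = (D + 2)*(D - 7) = (2 + D)*(-7 + D) = (-7 + D)*(2 + D))
r(z(-6)) - 2353/(-4648) = (-14 + (1/(6*(-6 - 6)))² - 5/(6*(-6 - 6))) - 2353/(-4648) = (-14 + ((⅙)/(-12))² - 5/(6*(-12))) - 2353*(-1)/4648 = (-14 + ((⅙)*(-1/12))² - 5*(-1)/(6*12)) - 1*(-2353/4648) = (-14 + (-1/72)² - 5*(-1/72)) + 2353/4648 = (-14 + 1/5184 + 5/72) + 2353/4648 = -72215/5184 + 2353/4648 = -40432171/3011904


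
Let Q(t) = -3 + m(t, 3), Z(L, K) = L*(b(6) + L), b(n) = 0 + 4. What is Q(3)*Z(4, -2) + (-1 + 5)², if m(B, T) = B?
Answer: 16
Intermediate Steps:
b(n) = 4
Z(L, K) = L*(4 + L)
Q(t) = -3 + t
Q(3)*Z(4, -2) + (-1 + 5)² = (-3 + 3)*(4*(4 + 4)) + (-1 + 5)² = 0*(4*8) + 4² = 0*32 + 16 = 0 + 16 = 16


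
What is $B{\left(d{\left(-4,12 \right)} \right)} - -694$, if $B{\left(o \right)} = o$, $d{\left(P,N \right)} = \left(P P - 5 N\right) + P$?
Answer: $646$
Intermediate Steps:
$d{\left(P,N \right)} = P + P^{2} - 5 N$ ($d{\left(P,N \right)} = \left(P^{2} - 5 N\right) + P = P + P^{2} - 5 N$)
$B{\left(d{\left(-4,12 \right)} \right)} - -694 = \left(-4 + \left(-4\right)^{2} - 60\right) - -694 = \left(-4 + 16 - 60\right) + 694 = -48 + 694 = 646$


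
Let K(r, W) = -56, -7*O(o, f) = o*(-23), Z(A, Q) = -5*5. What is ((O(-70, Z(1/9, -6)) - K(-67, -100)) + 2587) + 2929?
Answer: 5342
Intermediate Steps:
Z(A, Q) = -25
O(o, f) = 23*o/7 (O(o, f) = -o*(-23)/7 = -(-23)*o/7 = 23*o/7)
((O(-70, Z(1/9, -6)) - K(-67, -100)) + 2587) + 2929 = (((23/7)*(-70) - 1*(-56)) + 2587) + 2929 = ((-230 + 56) + 2587) + 2929 = (-174 + 2587) + 2929 = 2413 + 2929 = 5342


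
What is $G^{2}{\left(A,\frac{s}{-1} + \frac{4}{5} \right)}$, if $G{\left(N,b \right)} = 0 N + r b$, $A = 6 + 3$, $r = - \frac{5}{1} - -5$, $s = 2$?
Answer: $0$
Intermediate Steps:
$r = 0$ ($r = \left(-5\right) 1 + 5 = -5 + 5 = 0$)
$A = 9$
$G{\left(N,b \right)} = 0$ ($G{\left(N,b \right)} = 0 N + 0 b = 0 + 0 = 0$)
$G^{2}{\left(A,\frac{s}{-1} + \frac{4}{5} \right)} = 0^{2} = 0$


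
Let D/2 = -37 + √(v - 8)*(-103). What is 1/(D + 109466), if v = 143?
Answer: 9116/996740067 + 103*√15/1993480134 ≈ 9.3459e-6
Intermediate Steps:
D = -74 - 618*√15 (D = 2*(-37 + √(143 - 8)*(-103)) = 2*(-37 + √135*(-103)) = 2*(-37 + (3*√15)*(-103)) = 2*(-37 - 309*√15) = -74 - 618*√15 ≈ -2467.5)
1/(D + 109466) = 1/((-74 - 618*√15) + 109466) = 1/(109392 - 618*√15)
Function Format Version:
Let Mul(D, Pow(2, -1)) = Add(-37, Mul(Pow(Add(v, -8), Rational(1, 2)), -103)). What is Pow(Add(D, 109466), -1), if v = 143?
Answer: Add(Rational(9116, 996740067), Mul(Rational(103, 1993480134), Pow(15, Rational(1, 2)))) ≈ 9.3459e-6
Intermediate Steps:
D = Add(-74, Mul(-618, Pow(15, Rational(1, 2)))) (D = Mul(2, Add(-37, Mul(Pow(Add(143, -8), Rational(1, 2)), -103))) = Mul(2, Add(-37, Mul(Pow(135, Rational(1, 2)), -103))) = Mul(2, Add(-37, Mul(Mul(3, Pow(15, Rational(1, 2))), -103))) = Mul(2, Add(-37, Mul(-309, Pow(15, Rational(1, 2))))) = Add(-74, Mul(-618, Pow(15, Rational(1, 2)))) ≈ -2467.5)
Pow(Add(D, 109466), -1) = Pow(Add(Add(-74, Mul(-618, Pow(15, Rational(1, 2)))), 109466), -1) = Pow(Add(109392, Mul(-618, Pow(15, Rational(1, 2)))), -1)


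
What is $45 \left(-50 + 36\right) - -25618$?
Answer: $24988$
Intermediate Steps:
$45 \left(-50 + 36\right) - -25618 = 45 \left(-14\right) + 25618 = -630 + 25618 = 24988$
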